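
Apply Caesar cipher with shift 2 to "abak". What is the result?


Caesar cipher: shift "abak" by 2
  'a' (pos 0) + 2 = pos 2 = 'c'
  'b' (pos 1) + 2 = pos 3 = 'd'
  'a' (pos 0) + 2 = pos 2 = 'c'
  'k' (pos 10) + 2 = pos 12 = 'm'
Result: cdcm

cdcm


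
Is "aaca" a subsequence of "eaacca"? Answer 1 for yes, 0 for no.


Check if "aaca" is a subsequence of "eaacca"
Greedy scan:
  Position 0 ('e'): no match needed
  Position 1 ('a'): matches sub[0] = 'a'
  Position 2 ('a'): matches sub[1] = 'a'
  Position 3 ('c'): matches sub[2] = 'c'
  Position 4 ('c'): no match needed
  Position 5 ('a'): matches sub[3] = 'a'
All 4 characters matched => is a subsequence

1


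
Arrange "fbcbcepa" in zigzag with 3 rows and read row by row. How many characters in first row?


Zigzag "fbcbcepa" into 3 rows:
Placing characters:
  'f' => row 0
  'b' => row 1
  'c' => row 2
  'b' => row 1
  'c' => row 0
  'e' => row 1
  'p' => row 2
  'a' => row 1
Rows:
  Row 0: "fc"
  Row 1: "bbea"
  Row 2: "cp"
First row length: 2

2


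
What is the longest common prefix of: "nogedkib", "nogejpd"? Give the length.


Words: nogedkib, nogejpd
  Position 0: all 'n' => match
  Position 1: all 'o' => match
  Position 2: all 'g' => match
  Position 3: all 'e' => match
  Position 4: ('d', 'j') => mismatch, stop
LCP = "noge" (length 4)

4


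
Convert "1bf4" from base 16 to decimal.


Input: "1bf4" in base 16
Positional expansion:
  Digit '1' (value 1) x 16^3 = 4096
  Digit 'b' (value 11) x 16^2 = 2816
  Digit 'f' (value 15) x 16^1 = 240
  Digit '4' (value 4) x 16^0 = 4
Sum = 7156

7156


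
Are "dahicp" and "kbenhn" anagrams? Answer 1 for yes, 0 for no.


Strings: "dahicp", "kbenhn"
Sorted first:  acdhip
Sorted second: behknn
Differ at position 0: 'a' vs 'b' => not anagrams

0


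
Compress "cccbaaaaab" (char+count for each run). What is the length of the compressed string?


Input: cccbaaaaab
Runs:
  'c' x 3 => "c3"
  'b' x 1 => "b1"
  'a' x 5 => "a5"
  'b' x 1 => "b1"
Compressed: "c3b1a5b1"
Compressed length: 8

8


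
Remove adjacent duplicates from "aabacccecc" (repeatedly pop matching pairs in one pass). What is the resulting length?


Input: aabacccecc
Stack-based adjacent duplicate removal:
  Read 'a': push. Stack: a
  Read 'a': matches stack top 'a' => pop. Stack: (empty)
  Read 'b': push. Stack: b
  Read 'a': push. Stack: ba
  Read 'c': push. Stack: bac
  Read 'c': matches stack top 'c' => pop. Stack: ba
  Read 'c': push. Stack: bac
  Read 'e': push. Stack: bace
  Read 'c': push. Stack: bacec
  Read 'c': matches stack top 'c' => pop. Stack: bace
Final stack: "bace" (length 4)

4


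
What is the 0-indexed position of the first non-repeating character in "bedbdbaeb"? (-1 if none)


Input: bedbdbaeb
Character frequencies:
  'a': 1
  'b': 4
  'd': 2
  'e': 2
Scanning left to right for freq == 1:
  Position 0 ('b'): freq=4, skip
  Position 1 ('e'): freq=2, skip
  Position 2 ('d'): freq=2, skip
  Position 3 ('b'): freq=4, skip
  Position 4 ('d'): freq=2, skip
  Position 5 ('b'): freq=4, skip
  Position 6 ('a'): unique! => answer = 6

6


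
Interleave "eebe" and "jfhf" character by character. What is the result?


Interleaving "eebe" and "jfhf":
  Position 0: 'e' from first, 'j' from second => "ej"
  Position 1: 'e' from first, 'f' from second => "ef"
  Position 2: 'b' from first, 'h' from second => "bh"
  Position 3: 'e' from first, 'f' from second => "ef"
Result: ejefbhef

ejefbhef


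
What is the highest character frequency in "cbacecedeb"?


Input: cbacecedeb
Character counts:
  'a': 1
  'b': 2
  'c': 3
  'd': 1
  'e': 3
Maximum frequency: 3

3


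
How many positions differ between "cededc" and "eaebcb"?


Comparing "cededc" and "eaebcb" position by position:
  Position 0: 'c' vs 'e' => DIFFER
  Position 1: 'e' vs 'a' => DIFFER
  Position 2: 'd' vs 'e' => DIFFER
  Position 3: 'e' vs 'b' => DIFFER
  Position 4: 'd' vs 'c' => DIFFER
  Position 5: 'c' vs 'b' => DIFFER
Positions that differ: 6

6


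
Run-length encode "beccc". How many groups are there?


Input: beccc
Scanning for consecutive runs:
  Group 1: 'b' x 1 (positions 0-0)
  Group 2: 'e' x 1 (positions 1-1)
  Group 3: 'c' x 3 (positions 2-4)
Total groups: 3

3


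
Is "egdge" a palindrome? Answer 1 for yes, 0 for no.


Input: egdge
Reversed: egdge
  Compare pos 0 ('e') with pos 4 ('e'): match
  Compare pos 1 ('g') with pos 3 ('g'): match
Result: palindrome

1


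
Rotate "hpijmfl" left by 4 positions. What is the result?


Input: "hpijmfl", rotate left by 4
First 4 characters: "hpij"
Remaining characters: "mfl"
Concatenate remaining + first: "mfl" + "hpij" = "mflhpij"

mflhpij


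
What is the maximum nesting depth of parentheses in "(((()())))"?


Input: "(((()())))"
Tracking depth:
  Position 0 '(': depth becomes 1
  Position 1 '(': depth becomes 2
  Position 2 '(': depth becomes 3
  Position 3 '(': depth becomes 4
  Position 4 ')': depth becomes 3
  Position 5 '(': depth becomes 4
  Position 6 ')': depth becomes 3
  Position 7 ')': depth becomes 2
  Position 8 ')': depth becomes 1
  Position 9 ')': depth becomes 0
Maximum depth reached: 4

4


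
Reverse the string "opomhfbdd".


Input: opomhfbdd
Reading characters right to left:
  Position 8: 'd'
  Position 7: 'd'
  Position 6: 'b'
  Position 5: 'f'
  Position 4: 'h'
  Position 3: 'm'
  Position 2: 'o'
  Position 1: 'p'
  Position 0: 'o'
Reversed: ddbfhmopo

ddbfhmopo


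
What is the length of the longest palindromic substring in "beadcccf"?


Input: "beadcccf"
Checking substrings for palindromes:
  [4:7] "ccc" (len 3) => palindrome
  [4:6] "cc" (len 2) => palindrome
  [5:7] "cc" (len 2) => palindrome
Longest palindromic substring: "ccc" with length 3

3


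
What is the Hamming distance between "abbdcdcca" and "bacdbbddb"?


Comparing "abbdcdcca" and "bacdbbddb" position by position:
  Position 0: 'a' vs 'b' => differ
  Position 1: 'b' vs 'a' => differ
  Position 2: 'b' vs 'c' => differ
  Position 3: 'd' vs 'd' => same
  Position 4: 'c' vs 'b' => differ
  Position 5: 'd' vs 'b' => differ
  Position 6: 'c' vs 'd' => differ
  Position 7: 'c' vs 'd' => differ
  Position 8: 'a' vs 'b' => differ
Total differences (Hamming distance): 8

8


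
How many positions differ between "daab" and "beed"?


Comparing "daab" and "beed" position by position:
  Position 0: 'd' vs 'b' => DIFFER
  Position 1: 'a' vs 'e' => DIFFER
  Position 2: 'a' vs 'e' => DIFFER
  Position 3: 'b' vs 'd' => DIFFER
Positions that differ: 4

4


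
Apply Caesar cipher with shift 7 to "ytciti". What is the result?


Caesar cipher: shift "ytciti" by 7
  'y' (pos 24) + 7 = pos 5 = 'f'
  't' (pos 19) + 7 = pos 0 = 'a'
  'c' (pos 2) + 7 = pos 9 = 'j'
  'i' (pos 8) + 7 = pos 15 = 'p'
  't' (pos 19) + 7 = pos 0 = 'a'
  'i' (pos 8) + 7 = pos 15 = 'p'
Result: fajpap

fajpap


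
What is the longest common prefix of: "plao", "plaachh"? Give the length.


Words: plao, plaachh
  Position 0: all 'p' => match
  Position 1: all 'l' => match
  Position 2: all 'a' => match
  Position 3: ('o', 'a') => mismatch, stop
LCP = "pla" (length 3)

3


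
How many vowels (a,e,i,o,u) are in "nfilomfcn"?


Input: nfilomfcn
Checking each character:
  'n' at position 0: consonant
  'f' at position 1: consonant
  'i' at position 2: vowel (running total: 1)
  'l' at position 3: consonant
  'o' at position 4: vowel (running total: 2)
  'm' at position 5: consonant
  'f' at position 6: consonant
  'c' at position 7: consonant
  'n' at position 8: consonant
Total vowels: 2

2


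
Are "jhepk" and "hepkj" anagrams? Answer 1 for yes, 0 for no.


Strings: "jhepk", "hepkj"
Sorted first:  ehjkp
Sorted second: ehjkp
Sorted forms match => anagrams

1


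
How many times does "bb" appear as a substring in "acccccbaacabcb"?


Searching for "bb" in "acccccbaacabcb"
Scanning each position:
  Position 0: "ac" => no
  Position 1: "cc" => no
  Position 2: "cc" => no
  Position 3: "cc" => no
  Position 4: "cc" => no
  Position 5: "cb" => no
  Position 6: "ba" => no
  Position 7: "aa" => no
  Position 8: "ac" => no
  Position 9: "ca" => no
  Position 10: "ab" => no
  Position 11: "bc" => no
  Position 12: "cb" => no
Total occurrences: 0

0


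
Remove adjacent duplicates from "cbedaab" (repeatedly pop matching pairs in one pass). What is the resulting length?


Input: cbedaab
Stack-based adjacent duplicate removal:
  Read 'c': push. Stack: c
  Read 'b': push. Stack: cb
  Read 'e': push. Stack: cbe
  Read 'd': push. Stack: cbed
  Read 'a': push. Stack: cbeda
  Read 'a': matches stack top 'a' => pop. Stack: cbed
  Read 'b': push. Stack: cbedb
Final stack: "cbedb" (length 5)

5


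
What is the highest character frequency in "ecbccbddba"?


Input: ecbccbddba
Character counts:
  'a': 1
  'b': 3
  'c': 3
  'd': 2
  'e': 1
Maximum frequency: 3

3


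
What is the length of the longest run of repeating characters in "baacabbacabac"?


Input: "baacabbacabac"
Scanning for longest run:
  Position 1 ('a'): new char, reset run to 1
  Position 2 ('a'): continues run of 'a', length=2
  Position 3 ('c'): new char, reset run to 1
  Position 4 ('a'): new char, reset run to 1
  Position 5 ('b'): new char, reset run to 1
  Position 6 ('b'): continues run of 'b', length=2
  Position 7 ('a'): new char, reset run to 1
  Position 8 ('c'): new char, reset run to 1
  Position 9 ('a'): new char, reset run to 1
  Position 10 ('b'): new char, reset run to 1
  Position 11 ('a'): new char, reset run to 1
  Position 12 ('c'): new char, reset run to 1
Longest run: 'a' with length 2

2


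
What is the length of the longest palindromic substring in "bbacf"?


Input: "bbacf"
Checking substrings for palindromes:
  [0:2] "bb" (len 2) => palindrome
Longest palindromic substring: "bb" with length 2

2


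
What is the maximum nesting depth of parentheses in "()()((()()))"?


Input: "()()((()()))"
Tracking depth:
  Position 0 '(': depth becomes 1
  Position 1 ')': depth becomes 0
  Position 2 '(': depth becomes 1
  Position 3 ')': depth becomes 0
  Position 4 '(': depth becomes 1
  Position 5 '(': depth becomes 2
  Position 6 '(': depth becomes 3
  Position 7 ')': depth becomes 2
  Position 8 '(': depth becomes 3
  Position 9 ')': depth becomes 2
  Position 10 ')': depth becomes 1
  Position 11 ')': depth becomes 0
Maximum depth reached: 3

3


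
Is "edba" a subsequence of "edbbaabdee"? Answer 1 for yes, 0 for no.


Check if "edba" is a subsequence of "edbbaabdee"
Greedy scan:
  Position 0 ('e'): matches sub[0] = 'e'
  Position 1 ('d'): matches sub[1] = 'd'
  Position 2 ('b'): matches sub[2] = 'b'
  Position 3 ('b'): no match needed
  Position 4 ('a'): matches sub[3] = 'a'
  Position 5 ('a'): no match needed
  Position 6 ('b'): no match needed
  Position 7 ('d'): no match needed
  Position 8 ('e'): no match needed
  Position 9 ('e'): no match needed
All 4 characters matched => is a subsequence

1


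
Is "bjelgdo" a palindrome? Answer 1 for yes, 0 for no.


Input: bjelgdo
Reversed: odglejb
  Compare pos 0 ('b') with pos 6 ('o'): MISMATCH
  Compare pos 1 ('j') with pos 5 ('d'): MISMATCH
  Compare pos 2 ('e') with pos 4 ('g'): MISMATCH
Result: not a palindrome

0


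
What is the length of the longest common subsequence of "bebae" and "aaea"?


LCS of "bebae" and "aaea"
DP table:
           a    a    e    a
      0    0    0    0    0
  b   0    0    0    0    0
  e   0    0    0    1    1
  b   0    0    0    1    1
  a   0    1    1    1    2
  e   0    1    1    2    2
LCS length = dp[5][4] = 2

2


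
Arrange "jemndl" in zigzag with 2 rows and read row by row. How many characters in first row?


Zigzag "jemndl" into 2 rows:
Placing characters:
  'j' => row 0
  'e' => row 1
  'm' => row 0
  'n' => row 1
  'd' => row 0
  'l' => row 1
Rows:
  Row 0: "jmd"
  Row 1: "enl"
First row length: 3

3


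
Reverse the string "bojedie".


Input: bojedie
Reading characters right to left:
  Position 6: 'e'
  Position 5: 'i'
  Position 4: 'd'
  Position 3: 'e'
  Position 2: 'j'
  Position 1: 'o'
  Position 0: 'b'
Reversed: eidejob

eidejob


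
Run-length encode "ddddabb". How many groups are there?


Input: ddddabb
Scanning for consecutive runs:
  Group 1: 'd' x 4 (positions 0-3)
  Group 2: 'a' x 1 (positions 4-4)
  Group 3: 'b' x 2 (positions 5-6)
Total groups: 3

3


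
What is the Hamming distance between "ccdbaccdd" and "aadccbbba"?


Comparing "ccdbaccdd" and "aadccbbba" position by position:
  Position 0: 'c' vs 'a' => differ
  Position 1: 'c' vs 'a' => differ
  Position 2: 'd' vs 'd' => same
  Position 3: 'b' vs 'c' => differ
  Position 4: 'a' vs 'c' => differ
  Position 5: 'c' vs 'b' => differ
  Position 6: 'c' vs 'b' => differ
  Position 7: 'd' vs 'b' => differ
  Position 8: 'd' vs 'a' => differ
Total differences (Hamming distance): 8

8


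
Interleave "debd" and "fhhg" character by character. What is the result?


Interleaving "debd" and "fhhg":
  Position 0: 'd' from first, 'f' from second => "df"
  Position 1: 'e' from first, 'h' from second => "eh"
  Position 2: 'b' from first, 'h' from second => "bh"
  Position 3: 'd' from first, 'g' from second => "dg"
Result: dfehbhdg

dfehbhdg


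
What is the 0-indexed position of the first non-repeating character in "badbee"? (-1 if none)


Input: badbee
Character frequencies:
  'a': 1
  'b': 2
  'd': 1
  'e': 2
Scanning left to right for freq == 1:
  Position 0 ('b'): freq=2, skip
  Position 1 ('a'): unique! => answer = 1

1


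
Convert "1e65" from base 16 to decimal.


Input: "1e65" in base 16
Positional expansion:
  Digit '1' (value 1) x 16^3 = 4096
  Digit 'e' (value 14) x 16^2 = 3584
  Digit '6' (value 6) x 16^1 = 96
  Digit '5' (value 5) x 16^0 = 5
Sum = 7781

7781


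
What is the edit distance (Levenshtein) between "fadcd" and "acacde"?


Computing edit distance: "fadcd" -> "acacde"
DP table:
           a    c    a    c    d    e
      0    1    2    3    4    5    6
  f   1    1    2    3    4    5    6
  a   2    1    2    2    3    4    5
  d   3    2    2    3    3    3    4
  c   4    3    2    3    3    4    4
  d   5    4    3    3    4    3    4
Edit distance = dp[5][6] = 4

4


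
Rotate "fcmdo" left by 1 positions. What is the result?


Input: "fcmdo", rotate left by 1
First 1 characters: "f"
Remaining characters: "cmdo"
Concatenate remaining + first: "cmdo" + "f" = "cmdof"

cmdof


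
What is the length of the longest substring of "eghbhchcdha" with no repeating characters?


Input: "eghbhchcdha"
Sliding window (track last position of each char):
  Position 0 ('e'): window [0,0] length 1 -- new best
  Position 1 ('g'): window [0,1] length 2 -- new best
  Position 2 ('h'): window [0,2] length 3 -- new best
  Position 3 ('b'): window [0,3] length 4 -- new best
  Position 4 ('h'): repeat (last at 2), move window start to 3
  Position 4 ('h'): window [3,4] length 2
  Position 5 ('c'): window [3,5] length 3
  Position 6 ('h'): repeat (last at 4), move window start to 5
  Position 6 ('h'): window [5,6] length 2
  Position 7 ('c'): repeat (last at 5), move window start to 6
  Position 7 ('c'): window [6,7] length 2
  Position 8 ('d'): window [6,8] length 3
  Position 9 ('h'): repeat (last at 6), move window start to 7
  Position 9 ('h'): window [7,9] length 3
  Position 10 ('a'): window [7,10] length 4
Longest substring with no repeats: "eghb" with length 4

4


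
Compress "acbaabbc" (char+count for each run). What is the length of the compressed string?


Input: acbaabbc
Runs:
  'a' x 1 => "a1"
  'c' x 1 => "c1"
  'b' x 1 => "b1"
  'a' x 2 => "a2"
  'b' x 2 => "b2"
  'c' x 1 => "c1"
Compressed: "a1c1b1a2b2c1"
Compressed length: 12

12


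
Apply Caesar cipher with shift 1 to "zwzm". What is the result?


Caesar cipher: shift "zwzm" by 1
  'z' (pos 25) + 1 = pos 0 = 'a'
  'w' (pos 22) + 1 = pos 23 = 'x'
  'z' (pos 25) + 1 = pos 0 = 'a'
  'm' (pos 12) + 1 = pos 13 = 'n'
Result: axan

axan


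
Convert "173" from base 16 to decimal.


Input: "173" in base 16
Positional expansion:
  Digit '1' (value 1) x 16^2 = 256
  Digit '7' (value 7) x 16^1 = 112
  Digit '3' (value 3) x 16^0 = 3
Sum = 371

371


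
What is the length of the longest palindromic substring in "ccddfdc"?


Input: "ccddfdc"
Checking substrings for palindromes:
  [3:6] "dfd" (len 3) => palindrome
  [0:2] "cc" (len 2) => palindrome
  [2:4] "dd" (len 2) => palindrome
Longest palindromic substring: "dfd" with length 3

3


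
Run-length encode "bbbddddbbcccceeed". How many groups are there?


Input: bbbddddbbcccceeed
Scanning for consecutive runs:
  Group 1: 'b' x 3 (positions 0-2)
  Group 2: 'd' x 4 (positions 3-6)
  Group 3: 'b' x 2 (positions 7-8)
  Group 4: 'c' x 4 (positions 9-12)
  Group 5: 'e' x 3 (positions 13-15)
  Group 6: 'd' x 1 (positions 16-16)
Total groups: 6

6


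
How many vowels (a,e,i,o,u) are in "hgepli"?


Input: hgepli
Checking each character:
  'h' at position 0: consonant
  'g' at position 1: consonant
  'e' at position 2: vowel (running total: 1)
  'p' at position 3: consonant
  'l' at position 4: consonant
  'i' at position 5: vowel (running total: 2)
Total vowels: 2

2


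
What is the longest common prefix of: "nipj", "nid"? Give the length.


Words: nipj, nid
  Position 0: all 'n' => match
  Position 1: all 'i' => match
  Position 2: ('p', 'd') => mismatch, stop
LCP = "ni" (length 2)

2


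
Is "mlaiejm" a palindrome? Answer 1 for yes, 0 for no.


Input: mlaiejm
Reversed: mjeialm
  Compare pos 0 ('m') with pos 6 ('m'): match
  Compare pos 1 ('l') with pos 5 ('j'): MISMATCH
  Compare pos 2 ('a') with pos 4 ('e'): MISMATCH
Result: not a palindrome

0


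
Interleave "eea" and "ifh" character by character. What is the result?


Interleaving "eea" and "ifh":
  Position 0: 'e' from first, 'i' from second => "ei"
  Position 1: 'e' from first, 'f' from second => "ef"
  Position 2: 'a' from first, 'h' from second => "ah"
Result: eiefah

eiefah


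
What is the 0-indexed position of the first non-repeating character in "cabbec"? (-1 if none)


Input: cabbec
Character frequencies:
  'a': 1
  'b': 2
  'c': 2
  'e': 1
Scanning left to right for freq == 1:
  Position 0 ('c'): freq=2, skip
  Position 1 ('a'): unique! => answer = 1

1


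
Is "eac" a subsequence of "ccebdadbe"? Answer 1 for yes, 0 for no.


Check if "eac" is a subsequence of "ccebdadbe"
Greedy scan:
  Position 0 ('c'): no match needed
  Position 1 ('c'): no match needed
  Position 2 ('e'): matches sub[0] = 'e'
  Position 3 ('b'): no match needed
  Position 4 ('d'): no match needed
  Position 5 ('a'): matches sub[1] = 'a'
  Position 6 ('d'): no match needed
  Position 7 ('b'): no match needed
  Position 8 ('e'): no match needed
Only matched 2/3 characters => not a subsequence

0


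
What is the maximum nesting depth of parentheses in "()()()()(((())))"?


Input: "()()()()(((())))"
Tracking depth:
  Position 0 '(': depth becomes 1
  Position 1 ')': depth becomes 0
  Position 2 '(': depth becomes 1
  Position 3 ')': depth becomes 0
  Position 4 '(': depth becomes 1
  Position 5 ')': depth becomes 0
  Position 6 '(': depth becomes 1
  Position 7 ')': depth becomes 0
  Position 8 '(': depth becomes 1
  Position 9 '(': depth becomes 2
  Position 10 '(': depth becomes 3
  Position 11 '(': depth becomes 4
  Position 12 ')': depth becomes 3
  Position 13 ')': depth becomes 2
  Position 14 ')': depth becomes 1
  Position 15 ')': depth becomes 0
Maximum depth reached: 4

4


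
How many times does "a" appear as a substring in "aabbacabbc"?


Searching for "a" in "aabbacabbc"
Scanning each position:
  Position 0: "a" => MATCH
  Position 1: "a" => MATCH
  Position 2: "b" => no
  Position 3: "b" => no
  Position 4: "a" => MATCH
  Position 5: "c" => no
  Position 6: "a" => MATCH
  Position 7: "b" => no
  Position 8: "b" => no
  Position 9: "c" => no
Total occurrences: 4

4


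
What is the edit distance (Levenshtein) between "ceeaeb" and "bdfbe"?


Computing edit distance: "ceeaeb" -> "bdfbe"
DP table:
           b    d    f    b    e
      0    1    2    3    4    5
  c   1    1    2    3    4    5
  e   2    2    2    3    4    4
  e   3    3    3    3    4    4
  a   4    4    4    4    4    5
  e   5    5    5    5    5    4
  b   6    5    6    6    5    5
Edit distance = dp[6][5] = 5

5


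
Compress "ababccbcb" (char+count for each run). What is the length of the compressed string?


Input: ababccbcb
Runs:
  'a' x 1 => "a1"
  'b' x 1 => "b1"
  'a' x 1 => "a1"
  'b' x 1 => "b1"
  'c' x 2 => "c2"
  'b' x 1 => "b1"
  'c' x 1 => "c1"
  'b' x 1 => "b1"
Compressed: "a1b1a1b1c2b1c1b1"
Compressed length: 16

16


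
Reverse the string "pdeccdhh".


Input: pdeccdhh
Reading characters right to left:
  Position 7: 'h'
  Position 6: 'h'
  Position 5: 'd'
  Position 4: 'c'
  Position 3: 'c'
  Position 2: 'e'
  Position 1: 'd'
  Position 0: 'p'
Reversed: hhdccedp

hhdccedp


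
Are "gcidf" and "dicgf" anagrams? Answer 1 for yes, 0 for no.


Strings: "gcidf", "dicgf"
Sorted first:  cdfgi
Sorted second: cdfgi
Sorted forms match => anagrams

1


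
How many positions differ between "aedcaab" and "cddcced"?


Comparing "aedcaab" and "cddcced" position by position:
  Position 0: 'a' vs 'c' => DIFFER
  Position 1: 'e' vs 'd' => DIFFER
  Position 2: 'd' vs 'd' => same
  Position 3: 'c' vs 'c' => same
  Position 4: 'a' vs 'c' => DIFFER
  Position 5: 'a' vs 'e' => DIFFER
  Position 6: 'b' vs 'd' => DIFFER
Positions that differ: 5

5


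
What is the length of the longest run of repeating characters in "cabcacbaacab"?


Input: "cabcacbaacab"
Scanning for longest run:
  Position 1 ('a'): new char, reset run to 1
  Position 2 ('b'): new char, reset run to 1
  Position 3 ('c'): new char, reset run to 1
  Position 4 ('a'): new char, reset run to 1
  Position 5 ('c'): new char, reset run to 1
  Position 6 ('b'): new char, reset run to 1
  Position 7 ('a'): new char, reset run to 1
  Position 8 ('a'): continues run of 'a', length=2
  Position 9 ('c'): new char, reset run to 1
  Position 10 ('a'): new char, reset run to 1
  Position 11 ('b'): new char, reset run to 1
Longest run: 'a' with length 2

2


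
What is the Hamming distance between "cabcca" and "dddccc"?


Comparing "cabcca" and "dddccc" position by position:
  Position 0: 'c' vs 'd' => differ
  Position 1: 'a' vs 'd' => differ
  Position 2: 'b' vs 'd' => differ
  Position 3: 'c' vs 'c' => same
  Position 4: 'c' vs 'c' => same
  Position 5: 'a' vs 'c' => differ
Total differences (Hamming distance): 4

4


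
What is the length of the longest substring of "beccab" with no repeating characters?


Input: "beccab"
Sliding window (track last position of each char):
  Position 0 ('b'): window [0,0] length 1 -- new best
  Position 1 ('e'): window [0,1] length 2 -- new best
  Position 2 ('c'): window [0,2] length 3 -- new best
  Position 3 ('c'): repeat (last at 2), move window start to 3
  Position 3 ('c'): window [3,3] length 1
  Position 4 ('a'): window [3,4] length 2
  Position 5 ('b'): window [3,5] length 3
Longest substring with no repeats: "bec" with length 3

3


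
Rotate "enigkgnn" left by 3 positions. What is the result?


Input: "enigkgnn", rotate left by 3
First 3 characters: "eni"
Remaining characters: "gkgnn"
Concatenate remaining + first: "gkgnn" + "eni" = "gkgnneni"

gkgnneni


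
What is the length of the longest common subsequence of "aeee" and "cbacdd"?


LCS of "aeee" and "cbacdd"
DP table:
           c    b    a    c    d    d
      0    0    0    0    0    0    0
  a   0    0    0    1    1    1    1
  e   0    0    0    1    1    1    1
  e   0    0    0    1    1    1    1
  e   0    0    0    1    1    1    1
LCS length = dp[4][6] = 1

1


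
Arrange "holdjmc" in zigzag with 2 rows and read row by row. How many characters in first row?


Zigzag "holdjmc" into 2 rows:
Placing characters:
  'h' => row 0
  'o' => row 1
  'l' => row 0
  'd' => row 1
  'j' => row 0
  'm' => row 1
  'c' => row 0
Rows:
  Row 0: "hljc"
  Row 1: "odm"
First row length: 4

4


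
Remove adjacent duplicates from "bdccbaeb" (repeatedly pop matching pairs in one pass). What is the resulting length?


Input: bdccbaeb
Stack-based adjacent duplicate removal:
  Read 'b': push. Stack: b
  Read 'd': push. Stack: bd
  Read 'c': push. Stack: bdc
  Read 'c': matches stack top 'c' => pop. Stack: bd
  Read 'b': push. Stack: bdb
  Read 'a': push. Stack: bdba
  Read 'e': push. Stack: bdbae
  Read 'b': push. Stack: bdbaeb
Final stack: "bdbaeb" (length 6)

6


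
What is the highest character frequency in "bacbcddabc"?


Input: bacbcddabc
Character counts:
  'a': 2
  'b': 3
  'c': 3
  'd': 2
Maximum frequency: 3

3


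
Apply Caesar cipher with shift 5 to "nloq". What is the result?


Caesar cipher: shift "nloq" by 5
  'n' (pos 13) + 5 = pos 18 = 's'
  'l' (pos 11) + 5 = pos 16 = 'q'
  'o' (pos 14) + 5 = pos 19 = 't'
  'q' (pos 16) + 5 = pos 21 = 'v'
Result: sqtv

sqtv


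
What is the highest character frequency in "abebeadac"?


Input: abebeadac
Character counts:
  'a': 3
  'b': 2
  'c': 1
  'd': 1
  'e': 2
Maximum frequency: 3

3


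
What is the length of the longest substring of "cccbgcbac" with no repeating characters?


Input: "cccbgcbac"
Sliding window (track last position of each char):
  Position 0 ('c'): window [0,0] length 1 -- new best
  Position 1 ('c'): repeat (last at 0), move window start to 1
  Position 1 ('c'): window [1,1] length 1
  Position 2 ('c'): repeat (last at 1), move window start to 2
  Position 2 ('c'): window [2,2] length 1
  Position 3 ('b'): window [2,3] length 2 -- new best
  Position 4 ('g'): window [2,4] length 3 -- new best
  Position 5 ('c'): repeat (last at 2), move window start to 3
  Position 5 ('c'): window [3,5] length 3
  Position 6 ('b'): repeat (last at 3), move window start to 4
  Position 6 ('b'): window [4,6] length 3
  Position 7 ('a'): window [4,7] length 4 -- new best
  Position 8 ('c'): repeat (last at 5), move window start to 6
  Position 8 ('c'): window [6,8] length 3
Longest substring with no repeats: "gcba" with length 4

4


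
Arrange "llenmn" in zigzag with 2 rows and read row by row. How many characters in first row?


Zigzag "llenmn" into 2 rows:
Placing characters:
  'l' => row 0
  'l' => row 1
  'e' => row 0
  'n' => row 1
  'm' => row 0
  'n' => row 1
Rows:
  Row 0: "lem"
  Row 1: "lnn"
First row length: 3

3


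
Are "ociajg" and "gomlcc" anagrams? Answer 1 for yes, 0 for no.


Strings: "ociajg", "gomlcc"
Sorted first:  acgijo
Sorted second: ccglmo
Differ at position 0: 'a' vs 'c' => not anagrams

0


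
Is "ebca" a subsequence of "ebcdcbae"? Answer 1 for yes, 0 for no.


Check if "ebca" is a subsequence of "ebcdcbae"
Greedy scan:
  Position 0 ('e'): matches sub[0] = 'e'
  Position 1 ('b'): matches sub[1] = 'b'
  Position 2 ('c'): matches sub[2] = 'c'
  Position 3 ('d'): no match needed
  Position 4 ('c'): no match needed
  Position 5 ('b'): no match needed
  Position 6 ('a'): matches sub[3] = 'a'
  Position 7 ('e'): no match needed
All 4 characters matched => is a subsequence

1


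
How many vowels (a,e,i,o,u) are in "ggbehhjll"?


Input: ggbehhjll
Checking each character:
  'g' at position 0: consonant
  'g' at position 1: consonant
  'b' at position 2: consonant
  'e' at position 3: vowel (running total: 1)
  'h' at position 4: consonant
  'h' at position 5: consonant
  'j' at position 6: consonant
  'l' at position 7: consonant
  'l' at position 8: consonant
Total vowels: 1

1


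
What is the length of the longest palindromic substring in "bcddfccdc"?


Input: "bcddfccdc"
Checking substrings for palindromes:
  [6:9] "cdc" (len 3) => palindrome
  [2:4] "dd" (len 2) => palindrome
  [5:7] "cc" (len 2) => palindrome
Longest palindromic substring: "cdc" with length 3

3


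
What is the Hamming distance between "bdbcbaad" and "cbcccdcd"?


Comparing "bdbcbaad" and "cbcccdcd" position by position:
  Position 0: 'b' vs 'c' => differ
  Position 1: 'd' vs 'b' => differ
  Position 2: 'b' vs 'c' => differ
  Position 3: 'c' vs 'c' => same
  Position 4: 'b' vs 'c' => differ
  Position 5: 'a' vs 'd' => differ
  Position 6: 'a' vs 'c' => differ
  Position 7: 'd' vs 'd' => same
Total differences (Hamming distance): 6

6


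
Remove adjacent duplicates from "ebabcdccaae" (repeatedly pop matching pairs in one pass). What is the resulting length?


Input: ebabcdccaae
Stack-based adjacent duplicate removal:
  Read 'e': push. Stack: e
  Read 'b': push. Stack: eb
  Read 'a': push. Stack: eba
  Read 'b': push. Stack: ebab
  Read 'c': push. Stack: ebabc
  Read 'd': push. Stack: ebabcd
  Read 'c': push. Stack: ebabcdc
  Read 'c': matches stack top 'c' => pop. Stack: ebabcd
  Read 'a': push. Stack: ebabcda
  Read 'a': matches stack top 'a' => pop. Stack: ebabcd
  Read 'e': push. Stack: ebabcde
Final stack: "ebabcde" (length 7)

7


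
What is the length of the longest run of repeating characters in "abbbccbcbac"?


Input: "abbbccbcbac"
Scanning for longest run:
  Position 1 ('b'): new char, reset run to 1
  Position 2 ('b'): continues run of 'b', length=2
  Position 3 ('b'): continues run of 'b', length=3
  Position 4 ('c'): new char, reset run to 1
  Position 5 ('c'): continues run of 'c', length=2
  Position 6 ('b'): new char, reset run to 1
  Position 7 ('c'): new char, reset run to 1
  Position 8 ('b'): new char, reset run to 1
  Position 9 ('a'): new char, reset run to 1
  Position 10 ('c'): new char, reset run to 1
Longest run: 'b' with length 3

3


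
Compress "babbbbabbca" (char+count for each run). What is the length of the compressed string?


Input: babbbbabbca
Runs:
  'b' x 1 => "b1"
  'a' x 1 => "a1"
  'b' x 4 => "b4"
  'a' x 1 => "a1"
  'b' x 2 => "b2"
  'c' x 1 => "c1"
  'a' x 1 => "a1"
Compressed: "b1a1b4a1b2c1a1"
Compressed length: 14

14


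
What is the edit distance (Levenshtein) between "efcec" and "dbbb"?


Computing edit distance: "efcec" -> "dbbb"
DP table:
           d    b    b    b
      0    1    2    3    4
  e   1    1    2    3    4
  f   2    2    2    3    4
  c   3    3    3    3    4
  e   4    4    4    4    4
  c   5    5    5    5    5
Edit distance = dp[5][4] = 5

5


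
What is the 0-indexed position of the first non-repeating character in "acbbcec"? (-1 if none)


Input: acbbcec
Character frequencies:
  'a': 1
  'b': 2
  'c': 3
  'e': 1
Scanning left to right for freq == 1:
  Position 0 ('a'): unique! => answer = 0

0


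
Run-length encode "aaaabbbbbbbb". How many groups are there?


Input: aaaabbbbbbbb
Scanning for consecutive runs:
  Group 1: 'a' x 4 (positions 0-3)
  Group 2: 'b' x 8 (positions 4-11)
Total groups: 2

2


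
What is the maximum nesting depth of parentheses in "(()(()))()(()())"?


Input: "(()(()))()(()())"
Tracking depth:
  Position 0 '(': depth becomes 1
  Position 1 '(': depth becomes 2
  Position 2 ')': depth becomes 1
  Position 3 '(': depth becomes 2
  Position 4 '(': depth becomes 3
  Position 5 ')': depth becomes 2
  Position 6 ')': depth becomes 1
  Position 7 ')': depth becomes 0
  Position 8 '(': depth becomes 1
  Position 9 ')': depth becomes 0
  Position 10 '(': depth becomes 1
  Position 11 '(': depth becomes 2
  Position 12 ')': depth becomes 1
  Position 13 '(': depth becomes 2
  Position 14 ')': depth becomes 1
  Position 15 ')': depth becomes 0
Maximum depth reached: 3

3


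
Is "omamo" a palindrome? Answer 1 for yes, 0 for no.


Input: omamo
Reversed: omamo
  Compare pos 0 ('o') with pos 4 ('o'): match
  Compare pos 1 ('m') with pos 3 ('m'): match
Result: palindrome

1


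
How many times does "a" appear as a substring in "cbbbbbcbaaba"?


Searching for "a" in "cbbbbbcbaaba"
Scanning each position:
  Position 0: "c" => no
  Position 1: "b" => no
  Position 2: "b" => no
  Position 3: "b" => no
  Position 4: "b" => no
  Position 5: "b" => no
  Position 6: "c" => no
  Position 7: "b" => no
  Position 8: "a" => MATCH
  Position 9: "a" => MATCH
  Position 10: "b" => no
  Position 11: "a" => MATCH
Total occurrences: 3

3


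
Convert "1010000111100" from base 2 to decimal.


Input: "1010000111100" in base 2
Positional expansion:
  Digit '1' (value 1) x 2^12 = 4096
  Digit '0' (value 0) x 2^11 = 0
  Digit '1' (value 1) x 2^10 = 1024
  Digit '0' (value 0) x 2^9 = 0
  Digit '0' (value 0) x 2^8 = 0
  Digit '0' (value 0) x 2^7 = 0
  Digit '0' (value 0) x 2^6 = 0
  Digit '1' (value 1) x 2^5 = 32
  Digit '1' (value 1) x 2^4 = 16
  Digit '1' (value 1) x 2^3 = 8
  Digit '1' (value 1) x 2^2 = 4
  Digit '0' (value 0) x 2^1 = 0
  Digit '0' (value 0) x 2^0 = 0
Sum = 5180

5180


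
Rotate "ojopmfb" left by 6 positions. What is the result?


Input: "ojopmfb", rotate left by 6
First 6 characters: "ojopmf"
Remaining characters: "b"
Concatenate remaining + first: "b" + "ojopmf" = "bojopmf"

bojopmf


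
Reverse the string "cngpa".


Input: cngpa
Reading characters right to left:
  Position 4: 'a'
  Position 3: 'p'
  Position 2: 'g'
  Position 1: 'n'
  Position 0: 'c'
Reversed: apgnc

apgnc


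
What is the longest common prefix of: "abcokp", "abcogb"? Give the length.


Words: abcokp, abcogb
  Position 0: all 'a' => match
  Position 1: all 'b' => match
  Position 2: all 'c' => match
  Position 3: all 'o' => match
  Position 4: ('k', 'g') => mismatch, stop
LCP = "abco" (length 4)

4


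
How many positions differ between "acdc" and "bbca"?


Comparing "acdc" and "bbca" position by position:
  Position 0: 'a' vs 'b' => DIFFER
  Position 1: 'c' vs 'b' => DIFFER
  Position 2: 'd' vs 'c' => DIFFER
  Position 3: 'c' vs 'a' => DIFFER
Positions that differ: 4

4


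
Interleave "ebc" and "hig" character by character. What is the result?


Interleaving "ebc" and "hig":
  Position 0: 'e' from first, 'h' from second => "eh"
  Position 1: 'b' from first, 'i' from second => "bi"
  Position 2: 'c' from first, 'g' from second => "cg"
Result: ehbicg

ehbicg


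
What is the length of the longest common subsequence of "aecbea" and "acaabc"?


LCS of "aecbea" and "acaabc"
DP table:
           a    c    a    a    b    c
      0    0    0    0    0    0    0
  a   0    1    1    1    1    1    1
  e   0    1    1    1    1    1    1
  c   0    1    2    2    2    2    2
  b   0    1    2    2    2    3    3
  e   0    1    2    2    2    3    3
  a   0    1    2    3    3    3    3
LCS length = dp[6][6] = 3

3


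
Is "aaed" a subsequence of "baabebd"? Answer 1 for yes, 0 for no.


Check if "aaed" is a subsequence of "baabebd"
Greedy scan:
  Position 0 ('b'): no match needed
  Position 1 ('a'): matches sub[0] = 'a'
  Position 2 ('a'): matches sub[1] = 'a'
  Position 3 ('b'): no match needed
  Position 4 ('e'): matches sub[2] = 'e'
  Position 5 ('b'): no match needed
  Position 6 ('d'): matches sub[3] = 'd'
All 4 characters matched => is a subsequence

1


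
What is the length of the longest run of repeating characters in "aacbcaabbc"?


Input: "aacbcaabbc"
Scanning for longest run:
  Position 1 ('a'): continues run of 'a', length=2
  Position 2 ('c'): new char, reset run to 1
  Position 3 ('b'): new char, reset run to 1
  Position 4 ('c'): new char, reset run to 1
  Position 5 ('a'): new char, reset run to 1
  Position 6 ('a'): continues run of 'a', length=2
  Position 7 ('b'): new char, reset run to 1
  Position 8 ('b'): continues run of 'b', length=2
  Position 9 ('c'): new char, reset run to 1
Longest run: 'a' with length 2

2


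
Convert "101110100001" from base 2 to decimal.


Input: "101110100001" in base 2
Positional expansion:
  Digit '1' (value 1) x 2^11 = 2048
  Digit '0' (value 0) x 2^10 = 0
  Digit '1' (value 1) x 2^9 = 512
  Digit '1' (value 1) x 2^8 = 256
  Digit '1' (value 1) x 2^7 = 128
  Digit '0' (value 0) x 2^6 = 0
  Digit '1' (value 1) x 2^5 = 32
  Digit '0' (value 0) x 2^4 = 0
  Digit '0' (value 0) x 2^3 = 0
  Digit '0' (value 0) x 2^2 = 0
  Digit '0' (value 0) x 2^1 = 0
  Digit '1' (value 1) x 2^0 = 1
Sum = 2977

2977


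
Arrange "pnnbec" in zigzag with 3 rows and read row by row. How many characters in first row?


Zigzag "pnnbec" into 3 rows:
Placing characters:
  'p' => row 0
  'n' => row 1
  'n' => row 2
  'b' => row 1
  'e' => row 0
  'c' => row 1
Rows:
  Row 0: "pe"
  Row 1: "nbc"
  Row 2: "n"
First row length: 2

2


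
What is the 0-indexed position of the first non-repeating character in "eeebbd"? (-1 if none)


Input: eeebbd
Character frequencies:
  'b': 2
  'd': 1
  'e': 3
Scanning left to right for freq == 1:
  Position 0 ('e'): freq=3, skip
  Position 1 ('e'): freq=3, skip
  Position 2 ('e'): freq=3, skip
  Position 3 ('b'): freq=2, skip
  Position 4 ('b'): freq=2, skip
  Position 5 ('d'): unique! => answer = 5

5


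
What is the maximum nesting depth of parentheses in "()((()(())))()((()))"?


Input: "()((()(())))()((()))"
Tracking depth:
  Position 0 '(': depth becomes 1
  Position 1 ')': depth becomes 0
  Position 2 '(': depth becomes 1
  Position 3 '(': depth becomes 2
  Position 4 '(': depth becomes 3
  Position 5 ')': depth becomes 2
  Position 6 '(': depth becomes 3
  Position 7 '(': depth becomes 4
  Position 8 ')': depth becomes 3
  Position 9 ')': depth becomes 2
  Position 10 ')': depth becomes 1
  Position 11 ')': depth becomes 0
  Position 12 '(': depth becomes 1
  Position 13 ')': depth becomes 0
  Position 14 '(': depth becomes 1
  Position 15 '(': depth becomes 2
  Position 16 '(': depth becomes 3
  Position 17 ')': depth becomes 2
  Position 18 ')': depth becomes 1
  Position 19 ')': depth becomes 0
Maximum depth reached: 4

4


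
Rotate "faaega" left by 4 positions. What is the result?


Input: "faaega", rotate left by 4
First 4 characters: "faae"
Remaining characters: "ga"
Concatenate remaining + first: "ga" + "faae" = "gafaae"

gafaae


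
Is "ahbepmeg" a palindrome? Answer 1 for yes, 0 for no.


Input: ahbepmeg
Reversed: gempebha
  Compare pos 0 ('a') with pos 7 ('g'): MISMATCH
  Compare pos 1 ('h') with pos 6 ('e'): MISMATCH
  Compare pos 2 ('b') with pos 5 ('m'): MISMATCH
  Compare pos 3 ('e') with pos 4 ('p'): MISMATCH
Result: not a palindrome

0


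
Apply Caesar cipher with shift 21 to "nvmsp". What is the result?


Caesar cipher: shift "nvmsp" by 21
  'n' (pos 13) + 21 = pos 8 = 'i'
  'v' (pos 21) + 21 = pos 16 = 'q'
  'm' (pos 12) + 21 = pos 7 = 'h'
  's' (pos 18) + 21 = pos 13 = 'n'
  'p' (pos 15) + 21 = pos 10 = 'k'
Result: iqhnk

iqhnk


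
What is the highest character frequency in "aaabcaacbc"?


Input: aaabcaacbc
Character counts:
  'a': 5
  'b': 2
  'c': 3
Maximum frequency: 5

5


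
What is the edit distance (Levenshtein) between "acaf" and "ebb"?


Computing edit distance: "acaf" -> "ebb"
DP table:
           e    b    b
      0    1    2    3
  a   1    1    2    3
  c   2    2    2    3
  a   3    3    3    3
  f   4    4    4    4
Edit distance = dp[4][3] = 4

4


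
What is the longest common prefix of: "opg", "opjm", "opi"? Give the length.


Words: opg, opjm, opi
  Position 0: all 'o' => match
  Position 1: all 'p' => match
  Position 2: ('g', 'j', 'i') => mismatch, stop
LCP = "op" (length 2)

2


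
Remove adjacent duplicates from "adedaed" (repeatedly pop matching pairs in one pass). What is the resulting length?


Input: adedaed
Stack-based adjacent duplicate removal:
  Read 'a': push. Stack: a
  Read 'd': push. Stack: ad
  Read 'e': push. Stack: ade
  Read 'd': push. Stack: aded
  Read 'a': push. Stack: adeda
  Read 'e': push. Stack: adedae
  Read 'd': push. Stack: adedaed
Final stack: "adedaed" (length 7)

7


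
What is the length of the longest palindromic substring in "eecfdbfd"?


Input: "eecfdbfd"
Checking substrings for palindromes:
  [0:2] "ee" (len 2) => palindrome
Longest palindromic substring: "ee" with length 2

2


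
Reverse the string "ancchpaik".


Input: ancchpaik
Reading characters right to left:
  Position 8: 'k'
  Position 7: 'i'
  Position 6: 'a'
  Position 5: 'p'
  Position 4: 'h'
  Position 3: 'c'
  Position 2: 'c'
  Position 1: 'n'
  Position 0: 'a'
Reversed: kiaphccna

kiaphccna


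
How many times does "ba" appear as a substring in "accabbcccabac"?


Searching for "ba" in "accabbcccabac"
Scanning each position:
  Position 0: "ac" => no
  Position 1: "cc" => no
  Position 2: "ca" => no
  Position 3: "ab" => no
  Position 4: "bb" => no
  Position 5: "bc" => no
  Position 6: "cc" => no
  Position 7: "cc" => no
  Position 8: "ca" => no
  Position 9: "ab" => no
  Position 10: "ba" => MATCH
  Position 11: "ac" => no
Total occurrences: 1

1
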